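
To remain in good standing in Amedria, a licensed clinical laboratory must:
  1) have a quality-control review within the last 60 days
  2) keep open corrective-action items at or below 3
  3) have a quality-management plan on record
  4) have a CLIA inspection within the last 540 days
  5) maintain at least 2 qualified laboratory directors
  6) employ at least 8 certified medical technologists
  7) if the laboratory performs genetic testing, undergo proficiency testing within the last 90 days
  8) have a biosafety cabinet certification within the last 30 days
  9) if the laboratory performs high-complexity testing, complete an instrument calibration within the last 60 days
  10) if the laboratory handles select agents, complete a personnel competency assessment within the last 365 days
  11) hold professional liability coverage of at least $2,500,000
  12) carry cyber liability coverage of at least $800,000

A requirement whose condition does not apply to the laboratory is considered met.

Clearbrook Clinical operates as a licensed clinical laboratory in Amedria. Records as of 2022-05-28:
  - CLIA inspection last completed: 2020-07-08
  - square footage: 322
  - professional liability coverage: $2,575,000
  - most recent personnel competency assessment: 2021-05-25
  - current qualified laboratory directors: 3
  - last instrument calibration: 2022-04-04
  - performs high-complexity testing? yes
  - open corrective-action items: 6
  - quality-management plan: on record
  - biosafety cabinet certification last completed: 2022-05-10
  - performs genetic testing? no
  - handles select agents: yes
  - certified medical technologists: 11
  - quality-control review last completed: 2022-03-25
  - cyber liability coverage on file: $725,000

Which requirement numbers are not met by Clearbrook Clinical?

1, 2, 4, 10, 12

1. quality-control review 64 days ago vs limit 60 → not met
2. open corrective-action items 6 > 3 → not met
3. quality-management plan present → met
4. CLIA inspection 689 days ago vs limit 540 → not met
5. qualified laboratory directors 3 ≥ 2 → met
6. certified medical technologists 11 ≥ 8 → met
7. condition 'performs genetic testing' does not hold → requirement n/a → met
8. biosafety cabinet certification 18 days ago vs limit 30 → met
9. condition 'performs high-complexity testing' holds; instrument calibration 54 days ago vs limit 60 → met
10. condition 'handles select agents' holds; personnel competency assessment 368 days ago vs limit 365 → not met
11. professional liability coverage $2,575,000 ≥ $2,500,000 → met
12. cyber liability coverage $725,000 < $800,000 → not met
Not met: 1, 2, 4, 10, 12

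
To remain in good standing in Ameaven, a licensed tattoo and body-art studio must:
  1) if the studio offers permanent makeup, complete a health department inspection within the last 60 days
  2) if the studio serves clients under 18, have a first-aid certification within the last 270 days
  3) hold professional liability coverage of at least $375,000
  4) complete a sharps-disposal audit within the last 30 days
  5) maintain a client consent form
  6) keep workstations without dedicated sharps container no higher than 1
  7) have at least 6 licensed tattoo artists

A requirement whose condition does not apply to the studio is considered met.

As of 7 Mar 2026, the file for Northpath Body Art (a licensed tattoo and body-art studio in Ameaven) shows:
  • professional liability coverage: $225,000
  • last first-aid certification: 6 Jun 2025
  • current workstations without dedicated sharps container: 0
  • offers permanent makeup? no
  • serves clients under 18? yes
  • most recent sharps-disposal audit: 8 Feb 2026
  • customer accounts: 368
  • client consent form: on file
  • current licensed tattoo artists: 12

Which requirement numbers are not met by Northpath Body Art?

2, 3

1. condition 'offers permanent makeup' does not hold → requirement n/a → met
2. condition 'serves clients under 18' holds; first-aid certification 274 days ago vs limit 270 → not met
3. professional liability coverage $225,000 < $375,000 → not met
4. sharps-disposal audit 27 days ago vs limit 30 → met
5. client consent form present → met
6. workstations without dedicated sharps container 0 ≤ 1 → met
7. licensed tattoo artists 12 ≥ 6 → met
Not met: 2, 3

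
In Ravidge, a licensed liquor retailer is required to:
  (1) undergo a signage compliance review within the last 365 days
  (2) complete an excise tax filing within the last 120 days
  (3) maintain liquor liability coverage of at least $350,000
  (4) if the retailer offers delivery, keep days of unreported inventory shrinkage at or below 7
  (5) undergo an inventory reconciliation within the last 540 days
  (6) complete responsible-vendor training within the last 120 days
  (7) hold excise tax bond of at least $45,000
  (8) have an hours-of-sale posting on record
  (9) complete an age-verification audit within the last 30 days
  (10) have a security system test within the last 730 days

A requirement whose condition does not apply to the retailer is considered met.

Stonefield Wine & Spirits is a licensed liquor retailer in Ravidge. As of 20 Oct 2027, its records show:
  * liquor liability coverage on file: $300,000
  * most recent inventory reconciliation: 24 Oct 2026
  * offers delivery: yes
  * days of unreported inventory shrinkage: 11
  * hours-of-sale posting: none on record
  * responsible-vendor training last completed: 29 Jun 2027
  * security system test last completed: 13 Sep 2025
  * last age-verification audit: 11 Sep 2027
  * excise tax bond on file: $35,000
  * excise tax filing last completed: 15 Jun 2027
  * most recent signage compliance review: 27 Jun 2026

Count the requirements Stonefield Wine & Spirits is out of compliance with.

8

1. signage compliance review 480 days ago vs limit 365 → not met
2. excise tax filing 127 days ago vs limit 120 → not met
3. liquor liability coverage $300,000 < $350,000 → not met
4. condition 'offers delivery' holds; days of unreported inventory shrinkage 11 > 7 → not met
5. inventory reconciliation 361 days ago vs limit 540 → met
6. responsible-vendor training 113 days ago vs limit 120 → met
7. excise tax bond $35,000 < $45,000 → not met
8. hours-of-sale posting absent → not met
9. age-verification audit 39 days ago vs limit 30 → not met
10. security system test 767 days ago vs limit 730 → not met
Not met: 8 of 10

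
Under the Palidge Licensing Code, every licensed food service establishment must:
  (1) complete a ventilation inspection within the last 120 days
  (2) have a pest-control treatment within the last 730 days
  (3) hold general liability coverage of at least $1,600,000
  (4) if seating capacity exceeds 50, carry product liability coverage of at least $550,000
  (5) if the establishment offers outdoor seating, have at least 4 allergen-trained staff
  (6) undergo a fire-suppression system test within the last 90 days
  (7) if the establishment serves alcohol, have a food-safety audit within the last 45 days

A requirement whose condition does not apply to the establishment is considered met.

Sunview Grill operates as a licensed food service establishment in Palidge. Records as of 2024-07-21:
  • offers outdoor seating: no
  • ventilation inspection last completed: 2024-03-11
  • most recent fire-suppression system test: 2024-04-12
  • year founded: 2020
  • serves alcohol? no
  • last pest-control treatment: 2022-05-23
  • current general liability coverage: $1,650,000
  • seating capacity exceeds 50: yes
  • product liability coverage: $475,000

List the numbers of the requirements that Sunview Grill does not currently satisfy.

1. ventilation inspection 132 days ago vs limit 120 → not met
2. pest-control treatment 790 days ago vs limit 730 → not met
3. general liability coverage $1,650,000 ≥ $1,600,000 → met
4. condition 'seating capacity exceeds 50' holds; product liability coverage $475,000 < $550,000 → not met
5. condition 'offers outdoor seating' does not hold → requirement n/a → met
6. fire-suppression system test 100 days ago vs limit 90 → not met
7. condition 'serves alcohol' does not hold → requirement n/a → met
Not met: 1, 2, 4, 6

1, 2, 4, 6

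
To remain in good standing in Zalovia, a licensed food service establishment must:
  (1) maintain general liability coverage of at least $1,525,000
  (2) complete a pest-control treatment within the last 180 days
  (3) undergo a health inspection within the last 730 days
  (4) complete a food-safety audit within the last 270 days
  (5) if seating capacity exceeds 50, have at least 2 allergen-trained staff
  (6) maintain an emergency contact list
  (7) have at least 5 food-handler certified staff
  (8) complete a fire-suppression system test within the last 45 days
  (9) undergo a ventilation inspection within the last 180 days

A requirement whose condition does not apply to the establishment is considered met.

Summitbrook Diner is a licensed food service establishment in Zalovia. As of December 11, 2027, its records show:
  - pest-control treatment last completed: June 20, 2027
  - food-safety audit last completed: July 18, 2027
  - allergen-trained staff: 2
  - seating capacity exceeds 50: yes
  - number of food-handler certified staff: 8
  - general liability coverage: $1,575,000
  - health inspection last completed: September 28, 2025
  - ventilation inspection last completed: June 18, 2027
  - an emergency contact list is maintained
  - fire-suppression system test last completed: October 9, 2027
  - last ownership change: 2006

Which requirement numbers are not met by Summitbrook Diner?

1. general liability coverage $1,575,000 ≥ $1,525,000 → met
2. pest-control treatment 174 days ago vs limit 180 → met
3. health inspection 804 days ago vs limit 730 → not met
4. food-safety audit 146 days ago vs limit 270 → met
5. condition 'seating capacity exceeds 50' holds; allergen-trained staff 2 ≥ 2 → met
6. emergency contact list present → met
7. food-handler certified staff 8 ≥ 5 → met
8. fire-suppression system test 63 days ago vs limit 45 → not met
9. ventilation inspection 176 days ago vs limit 180 → met
Not met: 3, 8

3, 8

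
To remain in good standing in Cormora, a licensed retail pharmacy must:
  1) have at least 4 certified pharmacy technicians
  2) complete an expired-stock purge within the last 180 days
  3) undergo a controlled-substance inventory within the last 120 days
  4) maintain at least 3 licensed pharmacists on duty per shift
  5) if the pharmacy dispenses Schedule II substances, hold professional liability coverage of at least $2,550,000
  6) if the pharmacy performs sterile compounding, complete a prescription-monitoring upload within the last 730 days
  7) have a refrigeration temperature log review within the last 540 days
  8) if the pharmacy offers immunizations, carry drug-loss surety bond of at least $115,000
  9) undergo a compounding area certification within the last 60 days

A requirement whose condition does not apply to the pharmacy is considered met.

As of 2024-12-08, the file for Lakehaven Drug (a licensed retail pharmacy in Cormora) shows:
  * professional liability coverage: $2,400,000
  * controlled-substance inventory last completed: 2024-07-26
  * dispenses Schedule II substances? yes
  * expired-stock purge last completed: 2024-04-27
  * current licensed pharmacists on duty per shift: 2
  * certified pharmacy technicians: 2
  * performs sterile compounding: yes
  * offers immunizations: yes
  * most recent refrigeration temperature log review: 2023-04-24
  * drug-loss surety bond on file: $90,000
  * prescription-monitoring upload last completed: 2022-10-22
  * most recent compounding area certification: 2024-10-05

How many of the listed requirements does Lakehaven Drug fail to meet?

1. certified pharmacy technicians 2 < 4 → not met
2. expired-stock purge 225 days ago vs limit 180 → not met
3. controlled-substance inventory 135 days ago vs limit 120 → not met
4. licensed pharmacists on duty per shift 2 < 3 → not met
5. condition 'dispenses Schedule II substances' holds; professional liability coverage $2,400,000 < $2,550,000 → not met
6. condition 'performs sterile compounding' holds; prescription-monitoring upload 778 days ago vs limit 730 → not met
7. refrigeration temperature log review 594 days ago vs limit 540 → not met
8. condition 'offers immunizations' holds; drug-loss surety bond $90,000 < $115,000 → not met
9. compounding area certification 64 days ago vs limit 60 → not met
Not met: 9 of 9

9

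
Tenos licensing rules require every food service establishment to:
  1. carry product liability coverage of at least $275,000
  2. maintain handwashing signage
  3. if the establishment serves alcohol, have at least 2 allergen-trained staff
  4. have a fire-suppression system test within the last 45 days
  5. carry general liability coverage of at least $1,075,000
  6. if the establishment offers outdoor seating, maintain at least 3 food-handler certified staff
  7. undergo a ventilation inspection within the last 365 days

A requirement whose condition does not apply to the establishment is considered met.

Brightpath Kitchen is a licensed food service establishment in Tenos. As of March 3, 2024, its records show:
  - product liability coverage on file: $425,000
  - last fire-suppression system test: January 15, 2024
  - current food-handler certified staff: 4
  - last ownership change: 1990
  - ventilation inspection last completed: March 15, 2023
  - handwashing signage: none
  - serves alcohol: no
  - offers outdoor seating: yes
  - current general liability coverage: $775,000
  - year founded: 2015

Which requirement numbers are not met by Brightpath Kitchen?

1. product liability coverage $425,000 ≥ $275,000 → met
2. handwashing signage absent → not met
3. condition 'serves alcohol' does not hold → requirement n/a → met
4. fire-suppression system test 48 days ago vs limit 45 → not met
5. general liability coverage $775,000 < $1,075,000 → not met
6. condition 'offers outdoor seating' holds; food-handler certified staff 4 ≥ 3 → met
7. ventilation inspection 354 days ago vs limit 365 → met
Not met: 2, 4, 5

2, 4, 5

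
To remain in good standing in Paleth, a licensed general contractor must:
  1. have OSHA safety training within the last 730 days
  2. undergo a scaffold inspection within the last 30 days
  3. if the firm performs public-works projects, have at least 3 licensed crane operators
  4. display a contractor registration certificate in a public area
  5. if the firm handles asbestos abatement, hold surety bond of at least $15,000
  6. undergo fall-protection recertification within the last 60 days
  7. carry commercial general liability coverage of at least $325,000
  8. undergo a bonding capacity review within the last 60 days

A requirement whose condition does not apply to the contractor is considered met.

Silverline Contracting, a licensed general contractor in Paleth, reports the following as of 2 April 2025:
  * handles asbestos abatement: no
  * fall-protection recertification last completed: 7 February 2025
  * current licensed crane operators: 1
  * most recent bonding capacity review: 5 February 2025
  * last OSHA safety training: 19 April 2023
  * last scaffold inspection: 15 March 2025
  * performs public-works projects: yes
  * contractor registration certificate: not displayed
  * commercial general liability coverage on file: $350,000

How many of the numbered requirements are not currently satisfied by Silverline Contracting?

1. OSHA safety training 714 days ago vs limit 730 → met
2. scaffold inspection 18 days ago vs limit 30 → met
3. condition 'performs public-works projects' holds; licensed crane operators 1 < 3 → not met
4. contractor registration certificate absent → not met
5. condition 'handles asbestos abatement' does not hold → requirement n/a → met
6. fall-protection recertification 54 days ago vs limit 60 → met
7. commercial general liability coverage $350,000 ≥ $325,000 → met
8. bonding capacity review 56 days ago vs limit 60 → met
Not met: 2 of 8

2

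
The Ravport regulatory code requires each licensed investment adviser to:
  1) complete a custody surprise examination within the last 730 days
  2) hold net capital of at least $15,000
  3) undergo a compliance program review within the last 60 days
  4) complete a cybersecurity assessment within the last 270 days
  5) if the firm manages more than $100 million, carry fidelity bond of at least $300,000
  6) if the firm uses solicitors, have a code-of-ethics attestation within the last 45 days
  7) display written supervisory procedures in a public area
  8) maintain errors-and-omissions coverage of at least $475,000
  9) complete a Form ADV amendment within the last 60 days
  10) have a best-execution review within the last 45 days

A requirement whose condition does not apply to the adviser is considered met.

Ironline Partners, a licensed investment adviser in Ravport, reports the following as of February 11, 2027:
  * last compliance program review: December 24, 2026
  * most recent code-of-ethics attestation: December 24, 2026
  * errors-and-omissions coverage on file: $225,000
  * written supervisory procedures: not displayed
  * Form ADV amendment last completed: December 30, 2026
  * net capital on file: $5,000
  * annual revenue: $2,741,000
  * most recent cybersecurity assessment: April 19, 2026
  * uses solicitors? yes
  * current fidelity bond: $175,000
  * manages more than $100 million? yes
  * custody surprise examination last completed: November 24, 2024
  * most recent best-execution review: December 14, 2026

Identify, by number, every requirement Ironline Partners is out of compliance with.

1. custody surprise examination 809 days ago vs limit 730 → not met
2. net capital $5,000 < $15,000 → not met
3. compliance program review 49 days ago vs limit 60 → met
4. cybersecurity assessment 298 days ago vs limit 270 → not met
5. condition 'manages more than $100 million' holds; fidelity bond $175,000 < $300,000 → not met
6. condition 'uses solicitors' holds; code-of-ethics attestation 49 days ago vs limit 45 → not met
7. written supervisory procedures absent → not met
8. errors-and-omissions coverage $225,000 < $475,000 → not met
9. Form ADV amendment 43 days ago vs limit 60 → met
10. best-execution review 59 days ago vs limit 45 → not met
Not met: 1, 2, 4, 5, 6, 7, 8, 10

1, 2, 4, 5, 6, 7, 8, 10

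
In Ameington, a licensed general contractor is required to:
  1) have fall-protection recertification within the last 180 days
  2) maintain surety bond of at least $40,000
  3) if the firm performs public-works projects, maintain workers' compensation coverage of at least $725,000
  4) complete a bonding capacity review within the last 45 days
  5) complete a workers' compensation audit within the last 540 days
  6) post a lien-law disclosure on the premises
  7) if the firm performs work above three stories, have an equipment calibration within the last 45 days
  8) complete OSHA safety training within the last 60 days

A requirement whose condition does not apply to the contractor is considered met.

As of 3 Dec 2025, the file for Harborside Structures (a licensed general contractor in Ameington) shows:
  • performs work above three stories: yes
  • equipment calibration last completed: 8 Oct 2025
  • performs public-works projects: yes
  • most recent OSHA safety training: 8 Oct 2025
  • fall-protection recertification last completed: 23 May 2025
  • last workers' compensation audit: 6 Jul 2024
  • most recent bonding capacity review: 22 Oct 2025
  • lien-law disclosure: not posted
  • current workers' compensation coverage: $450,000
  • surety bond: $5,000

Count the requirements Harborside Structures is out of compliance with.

1. fall-protection recertification 194 days ago vs limit 180 → not met
2. surety bond $5,000 < $40,000 → not met
3. condition 'performs public-works projects' holds; workers' compensation coverage $450,000 < $725,000 → not met
4. bonding capacity review 42 days ago vs limit 45 → met
5. workers' compensation audit 515 days ago vs limit 540 → met
6. lien-law disclosure absent → not met
7. condition 'performs work above three stories' holds; equipment calibration 56 days ago vs limit 45 → not met
8. OSHA safety training 56 days ago vs limit 60 → met
Not met: 5 of 8

5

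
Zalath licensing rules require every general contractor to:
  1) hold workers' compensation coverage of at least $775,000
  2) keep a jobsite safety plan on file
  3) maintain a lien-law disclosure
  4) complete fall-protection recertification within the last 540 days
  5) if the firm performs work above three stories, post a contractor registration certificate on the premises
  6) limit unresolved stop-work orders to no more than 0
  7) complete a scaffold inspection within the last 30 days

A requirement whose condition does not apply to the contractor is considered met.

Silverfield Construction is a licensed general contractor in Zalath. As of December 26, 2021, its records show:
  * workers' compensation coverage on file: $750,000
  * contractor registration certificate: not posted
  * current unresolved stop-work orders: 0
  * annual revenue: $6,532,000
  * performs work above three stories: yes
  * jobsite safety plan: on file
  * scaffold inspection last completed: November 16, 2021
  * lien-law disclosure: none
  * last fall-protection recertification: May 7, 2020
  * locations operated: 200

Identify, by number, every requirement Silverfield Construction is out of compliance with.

1, 3, 4, 5, 7

1. workers' compensation coverage $750,000 < $775,000 → not met
2. jobsite safety plan present → met
3. lien-law disclosure absent → not met
4. fall-protection recertification 598 days ago vs limit 540 → not met
5. condition 'performs work above three stories' holds; contractor registration certificate absent → not met
6. unresolved stop-work orders 0 ≤ 0 → met
7. scaffold inspection 40 days ago vs limit 30 → not met
Not met: 1, 3, 4, 5, 7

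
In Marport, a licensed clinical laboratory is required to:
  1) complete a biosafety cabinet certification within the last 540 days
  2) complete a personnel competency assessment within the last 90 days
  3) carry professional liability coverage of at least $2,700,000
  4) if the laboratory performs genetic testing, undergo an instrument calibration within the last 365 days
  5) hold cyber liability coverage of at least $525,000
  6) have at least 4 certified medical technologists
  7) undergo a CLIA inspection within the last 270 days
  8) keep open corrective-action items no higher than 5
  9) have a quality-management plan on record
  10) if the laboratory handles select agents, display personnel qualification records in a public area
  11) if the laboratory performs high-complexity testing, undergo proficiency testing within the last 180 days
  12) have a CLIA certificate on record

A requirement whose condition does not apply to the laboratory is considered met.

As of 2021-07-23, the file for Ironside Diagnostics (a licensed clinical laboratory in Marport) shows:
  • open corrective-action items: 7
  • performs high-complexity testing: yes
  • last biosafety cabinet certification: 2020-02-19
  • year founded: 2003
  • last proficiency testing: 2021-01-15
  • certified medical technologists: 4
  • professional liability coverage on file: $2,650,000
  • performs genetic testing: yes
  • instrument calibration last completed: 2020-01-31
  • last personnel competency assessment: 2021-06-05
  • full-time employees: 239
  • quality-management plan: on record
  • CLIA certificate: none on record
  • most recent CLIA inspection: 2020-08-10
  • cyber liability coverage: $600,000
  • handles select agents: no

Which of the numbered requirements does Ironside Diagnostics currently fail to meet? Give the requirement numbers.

1. biosafety cabinet certification 520 days ago vs limit 540 → met
2. personnel competency assessment 48 days ago vs limit 90 → met
3. professional liability coverage $2,650,000 < $2,700,000 → not met
4. condition 'performs genetic testing' holds; instrument calibration 539 days ago vs limit 365 → not met
5. cyber liability coverage $600,000 ≥ $525,000 → met
6. certified medical technologists 4 ≥ 4 → met
7. CLIA inspection 347 days ago vs limit 270 → not met
8. open corrective-action items 7 > 5 → not met
9. quality-management plan present → met
10. condition 'handles select agents' does not hold → requirement n/a → met
11. condition 'performs high-complexity testing' holds; proficiency testing 189 days ago vs limit 180 → not met
12. CLIA certificate absent → not met
Not met: 3, 4, 7, 8, 11, 12

3, 4, 7, 8, 11, 12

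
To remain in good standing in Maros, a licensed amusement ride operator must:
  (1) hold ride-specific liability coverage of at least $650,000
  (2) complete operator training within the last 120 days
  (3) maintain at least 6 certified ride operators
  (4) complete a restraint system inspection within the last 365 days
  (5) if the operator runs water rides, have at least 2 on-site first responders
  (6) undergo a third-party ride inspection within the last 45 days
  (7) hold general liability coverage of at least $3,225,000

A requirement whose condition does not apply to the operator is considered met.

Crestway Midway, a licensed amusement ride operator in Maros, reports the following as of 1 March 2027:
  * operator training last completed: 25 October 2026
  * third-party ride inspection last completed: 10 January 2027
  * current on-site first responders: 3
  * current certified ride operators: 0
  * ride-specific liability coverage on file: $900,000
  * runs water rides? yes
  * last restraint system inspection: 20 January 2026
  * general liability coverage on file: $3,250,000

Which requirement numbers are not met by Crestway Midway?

2, 3, 4, 6

1. ride-specific liability coverage $900,000 ≥ $650,000 → met
2. operator training 127 days ago vs limit 120 → not met
3. certified ride operators 0 < 6 → not met
4. restraint system inspection 405 days ago vs limit 365 → not met
5. condition 'runs water rides' holds; on-site first responders 3 ≥ 2 → met
6. third-party ride inspection 50 days ago vs limit 45 → not met
7. general liability coverage $3,250,000 ≥ $3,225,000 → met
Not met: 2, 3, 4, 6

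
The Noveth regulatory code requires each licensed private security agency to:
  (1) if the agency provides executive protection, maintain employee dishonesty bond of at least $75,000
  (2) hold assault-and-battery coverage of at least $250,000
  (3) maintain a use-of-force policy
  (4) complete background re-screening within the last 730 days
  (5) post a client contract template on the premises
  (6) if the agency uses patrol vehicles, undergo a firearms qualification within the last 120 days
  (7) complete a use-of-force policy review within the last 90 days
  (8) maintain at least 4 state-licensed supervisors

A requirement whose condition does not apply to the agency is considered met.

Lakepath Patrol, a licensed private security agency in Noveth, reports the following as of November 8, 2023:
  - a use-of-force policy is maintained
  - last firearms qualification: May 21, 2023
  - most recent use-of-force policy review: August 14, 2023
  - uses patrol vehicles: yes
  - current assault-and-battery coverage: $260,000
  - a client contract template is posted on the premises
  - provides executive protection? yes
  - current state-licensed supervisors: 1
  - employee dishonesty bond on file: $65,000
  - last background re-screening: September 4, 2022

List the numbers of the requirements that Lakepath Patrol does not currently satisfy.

1. condition 'provides executive protection' holds; employee dishonesty bond $65,000 < $75,000 → not met
2. assault-and-battery coverage $260,000 ≥ $250,000 → met
3. use-of-force policy present → met
4. background re-screening 430 days ago vs limit 730 → met
5. client contract template present → met
6. condition 'uses patrol vehicles' holds; firearms qualification 171 days ago vs limit 120 → not met
7. use-of-force policy review 86 days ago vs limit 90 → met
8. state-licensed supervisors 1 < 4 → not met
Not met: 1, 6, 8

1, 6, 8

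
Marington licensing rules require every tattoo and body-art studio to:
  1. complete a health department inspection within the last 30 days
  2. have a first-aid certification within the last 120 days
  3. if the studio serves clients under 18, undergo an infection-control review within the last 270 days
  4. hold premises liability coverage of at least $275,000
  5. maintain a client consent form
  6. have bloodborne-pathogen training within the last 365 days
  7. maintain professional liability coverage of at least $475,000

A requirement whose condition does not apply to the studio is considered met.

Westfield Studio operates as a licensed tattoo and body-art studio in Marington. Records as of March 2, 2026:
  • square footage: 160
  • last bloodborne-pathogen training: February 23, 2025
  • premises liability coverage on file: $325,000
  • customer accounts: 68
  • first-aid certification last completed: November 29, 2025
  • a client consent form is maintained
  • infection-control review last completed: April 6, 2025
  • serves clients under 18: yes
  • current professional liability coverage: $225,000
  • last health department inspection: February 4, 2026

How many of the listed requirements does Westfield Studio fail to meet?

3

1. health department inspection 26 days ago vs limit 30 → met
2. first-aid certification 93 days ago vs limit 120 → met
3. condition 'serves clients under 18' holds; infection-control review 330 days ago vs limit 270 → not met
4. premises liability coverage $325,000 ≥ $275,000 → met
5. client consent form present → met
6. bloodborne-pathogen training 372 days ago vs limit 365 → not met
7. professional liability coverage $225,000 < $475,000 → not met
Not met: 3 of 7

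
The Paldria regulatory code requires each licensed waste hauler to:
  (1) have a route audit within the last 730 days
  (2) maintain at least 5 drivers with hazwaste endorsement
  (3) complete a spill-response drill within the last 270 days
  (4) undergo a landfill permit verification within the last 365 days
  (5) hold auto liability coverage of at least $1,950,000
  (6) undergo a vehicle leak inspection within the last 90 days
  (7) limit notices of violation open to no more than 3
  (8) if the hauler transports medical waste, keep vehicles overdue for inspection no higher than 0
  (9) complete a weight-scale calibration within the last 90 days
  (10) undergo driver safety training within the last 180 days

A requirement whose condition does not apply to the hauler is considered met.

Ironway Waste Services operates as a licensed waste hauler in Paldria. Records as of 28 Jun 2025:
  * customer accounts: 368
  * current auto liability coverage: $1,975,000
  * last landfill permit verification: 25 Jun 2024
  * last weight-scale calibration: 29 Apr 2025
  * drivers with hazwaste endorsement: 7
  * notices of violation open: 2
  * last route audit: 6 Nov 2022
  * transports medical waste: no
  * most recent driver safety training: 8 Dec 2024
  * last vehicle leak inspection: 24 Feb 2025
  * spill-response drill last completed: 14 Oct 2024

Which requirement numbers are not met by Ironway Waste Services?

1, 4, 6, 10

1. route audit 965 days ago vs limit 730 → not met
2. drivers with hazwaste endorsement 7 ≥ 5 → met
3. spill-response drill 257 days ago vs limit 270 → met
4. landfill permit verification 368 days ago vs limit 365 → not met
5. auto liability coverage $1,975,000 ≥ $1,950,000 → met
6. vehicle leak inspection 124 days ago vs limit 90 → not met
7. notices of violation open 2 ≤ 3 → met
8. condition 'transports medical waste' does not hold → requirement n/a → met
9. weight-scale calibration 60 days ago vs limit 90 → met
10. driver safety training 202 days ago vs limit 180 → not met
Not met: 1, 4, 6, 10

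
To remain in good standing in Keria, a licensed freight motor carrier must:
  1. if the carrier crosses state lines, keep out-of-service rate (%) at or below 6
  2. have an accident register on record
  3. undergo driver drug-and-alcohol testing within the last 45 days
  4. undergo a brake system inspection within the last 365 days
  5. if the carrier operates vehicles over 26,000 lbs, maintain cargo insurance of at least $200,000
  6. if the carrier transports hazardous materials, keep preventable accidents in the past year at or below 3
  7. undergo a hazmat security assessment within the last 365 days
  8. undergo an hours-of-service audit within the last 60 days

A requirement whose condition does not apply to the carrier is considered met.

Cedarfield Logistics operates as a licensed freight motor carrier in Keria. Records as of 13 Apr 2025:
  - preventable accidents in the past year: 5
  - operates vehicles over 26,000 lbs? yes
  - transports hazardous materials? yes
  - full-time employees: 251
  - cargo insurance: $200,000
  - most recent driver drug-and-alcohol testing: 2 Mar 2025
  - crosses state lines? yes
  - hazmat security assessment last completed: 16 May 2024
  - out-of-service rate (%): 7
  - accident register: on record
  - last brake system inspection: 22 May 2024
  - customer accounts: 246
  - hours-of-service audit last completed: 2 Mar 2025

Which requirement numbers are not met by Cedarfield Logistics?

1. condition 'crosses state lines' holds; out-of-service rate (%) 7 > 6 → not met
2. accident register present → met
3. driver drug-and-alcohol testing 42 days ago vs limit 45 → met
4. brake system inspection 326 days ago vs limit 365 → met
5. condition 'operates vehicles over 26,000 lbs' holds; cargo insurance $200,000 ≥ $200,000 → met
6. condition 'transports hazardous materials' holds; preventable accidents in the past year 5 > 3 → not met
7. hazmat security assessment 332 days ago vs limit 365 → met
8. hours-of-service audit 42 days ago vs limit 60 → met
Not met: 1, 6

1, 6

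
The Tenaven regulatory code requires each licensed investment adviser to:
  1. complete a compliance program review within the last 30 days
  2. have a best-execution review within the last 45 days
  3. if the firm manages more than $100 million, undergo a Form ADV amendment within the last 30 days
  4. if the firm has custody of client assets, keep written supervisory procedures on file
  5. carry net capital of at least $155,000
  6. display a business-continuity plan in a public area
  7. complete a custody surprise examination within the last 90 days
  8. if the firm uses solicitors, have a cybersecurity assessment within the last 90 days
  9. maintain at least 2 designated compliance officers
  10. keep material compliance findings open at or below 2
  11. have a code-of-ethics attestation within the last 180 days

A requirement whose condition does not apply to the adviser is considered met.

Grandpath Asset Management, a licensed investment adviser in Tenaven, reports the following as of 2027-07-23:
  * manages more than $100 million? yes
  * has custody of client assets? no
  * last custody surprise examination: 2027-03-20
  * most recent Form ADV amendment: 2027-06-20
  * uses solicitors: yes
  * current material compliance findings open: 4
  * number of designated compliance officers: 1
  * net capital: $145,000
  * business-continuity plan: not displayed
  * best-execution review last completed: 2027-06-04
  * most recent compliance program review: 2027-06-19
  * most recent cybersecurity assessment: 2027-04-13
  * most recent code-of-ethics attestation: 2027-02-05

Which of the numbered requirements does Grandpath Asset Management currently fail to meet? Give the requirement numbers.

1. compliance program review 34 days ago vs limit 30 → not met
2. best-execution review 49 days ago vs limit 45 → not met
3. condition 'manages more than $100 million' holds; Form ADV amendment 33 days ago vs limit 30 → not met
4. condition 'has custody of client assets' does not hold → requirement n/a → met
5. net capital $145,000 < $155,000 → not met
6. business-continuity plan absent → not met
7. custody surprise examination 125 days ago vs limit 90 → not met
8. condition 'uses solicitors' holds; cybersecurity assessment 101 days ago vs limit 90 → not met
9. designated compliance officers 1 < 2 → not met
10. material compliance findings open 4 > 2 → not met
11. code-of-ethics attestation 168 days ago vs limit 180 → met
Not met: 1, 2, 3, 5, 6, 7, 8, 9, 10

1, 2, 3, 5, 6, 7, 8, 9, 10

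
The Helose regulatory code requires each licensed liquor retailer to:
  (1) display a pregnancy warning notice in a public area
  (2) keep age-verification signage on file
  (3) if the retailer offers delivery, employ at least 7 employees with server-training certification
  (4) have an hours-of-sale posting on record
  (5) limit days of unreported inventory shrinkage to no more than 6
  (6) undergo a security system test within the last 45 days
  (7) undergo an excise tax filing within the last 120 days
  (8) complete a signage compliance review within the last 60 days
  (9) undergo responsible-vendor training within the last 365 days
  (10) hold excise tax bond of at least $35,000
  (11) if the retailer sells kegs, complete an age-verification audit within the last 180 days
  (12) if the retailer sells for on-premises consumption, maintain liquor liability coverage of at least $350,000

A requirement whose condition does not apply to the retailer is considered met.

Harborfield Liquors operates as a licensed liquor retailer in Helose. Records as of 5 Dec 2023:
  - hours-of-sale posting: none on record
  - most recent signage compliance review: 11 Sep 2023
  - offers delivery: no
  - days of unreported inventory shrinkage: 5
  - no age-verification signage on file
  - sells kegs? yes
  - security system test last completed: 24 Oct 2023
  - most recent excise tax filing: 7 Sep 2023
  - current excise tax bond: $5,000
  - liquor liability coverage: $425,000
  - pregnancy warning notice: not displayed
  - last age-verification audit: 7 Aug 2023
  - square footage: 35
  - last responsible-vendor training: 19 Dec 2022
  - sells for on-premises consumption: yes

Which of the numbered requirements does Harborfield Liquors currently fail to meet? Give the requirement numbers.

1, 2, 4, 8, 10

1. pregnancy warning notice absent → not met
2. age-verification signage absent → not met
3. condition 'offers delivery' does not hold → requirement n/a → met
4. hours-of-sale posting absent → not met
5. days of unreported inventory shrinkage 5 ≤ 6 → met
6. security system test 42 days ago vs limit 45 → met
7. excise tax filing 89 days ago vs limit 120 → met
8. signage compliance review 85 days ago vs limit 60 → not met
9. responsible-vendor training 351 days ago vs limit 365 → met
10. excise tax bond $5,000 < $35,000 → not met
11. condition 'sells kegs' holds; age-verification audit 120 days ago vs limit 180 → met
12. condition 'sells for on-premises consumption' holds; liquor liability coverage $425,000 ≥ $350,000 → met
Not met: 1, 2, 4, 8, 10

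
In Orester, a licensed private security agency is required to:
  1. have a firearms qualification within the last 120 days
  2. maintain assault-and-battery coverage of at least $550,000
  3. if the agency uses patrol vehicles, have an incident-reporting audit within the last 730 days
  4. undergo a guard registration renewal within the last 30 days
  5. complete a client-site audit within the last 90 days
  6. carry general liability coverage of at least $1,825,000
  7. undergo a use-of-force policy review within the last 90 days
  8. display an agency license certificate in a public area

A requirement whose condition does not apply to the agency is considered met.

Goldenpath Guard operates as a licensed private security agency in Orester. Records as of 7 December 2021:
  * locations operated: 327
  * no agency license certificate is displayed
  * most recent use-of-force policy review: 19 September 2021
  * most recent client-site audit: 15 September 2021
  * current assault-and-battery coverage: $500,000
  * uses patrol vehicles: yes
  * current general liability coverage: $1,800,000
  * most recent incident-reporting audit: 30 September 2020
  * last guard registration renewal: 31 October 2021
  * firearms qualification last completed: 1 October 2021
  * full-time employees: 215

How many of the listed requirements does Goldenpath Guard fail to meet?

4

1. firearms qualification 67 days ago vs limit 120 → met
2. assault-and-battery coverage $500,000 < $550,000 → not met
3. condition 'uses patrol vehicles' holds; incident-reporting audit 433 days ago vs limit 730 → met
4. guard registration renewal 37 days ago vs limit 30 → not met
5. client-site audit 83 days ago vs limit 90 → met
6. general liability coverage $1,800,000 < $1,825,000 → not met
7. use-of-force policy review 79 days ago vs limit 90 → met
8. agency license certificate absent → not met
Not met: 4 of 8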